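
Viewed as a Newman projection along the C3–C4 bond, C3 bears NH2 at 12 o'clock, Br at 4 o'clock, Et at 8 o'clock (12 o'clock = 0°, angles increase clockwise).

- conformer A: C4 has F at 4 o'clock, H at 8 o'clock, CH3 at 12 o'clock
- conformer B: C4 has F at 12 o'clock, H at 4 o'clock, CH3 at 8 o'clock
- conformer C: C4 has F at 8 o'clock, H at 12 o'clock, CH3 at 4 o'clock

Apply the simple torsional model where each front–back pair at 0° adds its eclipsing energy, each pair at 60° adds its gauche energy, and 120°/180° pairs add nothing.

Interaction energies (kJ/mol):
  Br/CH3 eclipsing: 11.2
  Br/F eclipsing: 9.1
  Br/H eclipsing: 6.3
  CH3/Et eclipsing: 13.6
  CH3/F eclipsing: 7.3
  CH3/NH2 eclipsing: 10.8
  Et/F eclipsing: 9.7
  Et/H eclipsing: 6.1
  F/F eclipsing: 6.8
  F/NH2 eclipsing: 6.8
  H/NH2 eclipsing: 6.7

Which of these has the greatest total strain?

A (eclipsed): NH2–CH3 eclipsed, Br–F eclipsed, Et–H eclipsed; 10.8 + 9.1 + 6.1 = 26.0 kJ/mol.
B (eclipsed): NH2–F eclipsed, Br–H eclipsed, Et–CH3 eclipsed; 6.8 + 6.3 + 13.6 = 26.7 kJ/mol.
C (eclipsed): NH2–H eclipsed, Br–CH3 eclipsed, Et–F eclipsed; 6.7 + 11.2 + 9.7 = 27.6 kJ/mol.
C has the highest total (27.6 kJ/mol).

C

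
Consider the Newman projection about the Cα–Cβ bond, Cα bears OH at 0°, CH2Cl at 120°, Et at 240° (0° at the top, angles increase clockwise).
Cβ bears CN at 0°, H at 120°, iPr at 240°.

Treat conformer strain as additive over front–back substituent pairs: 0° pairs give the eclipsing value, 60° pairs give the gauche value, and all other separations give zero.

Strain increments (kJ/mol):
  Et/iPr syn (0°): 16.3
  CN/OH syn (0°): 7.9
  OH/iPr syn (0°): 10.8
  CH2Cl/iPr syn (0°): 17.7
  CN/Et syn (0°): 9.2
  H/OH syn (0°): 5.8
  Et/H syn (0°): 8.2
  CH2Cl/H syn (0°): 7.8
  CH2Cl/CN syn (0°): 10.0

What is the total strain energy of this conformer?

This conformer (eclipsed): OH(0°)/CN(0°) eclipsed 7.9; CH2Cl(120°)/H(120°) eclipsed 7.8; Et(240°)/iPr(240°) eclipsed 16.3 → 32.0 kJ/mol.

32.0 kJ/mol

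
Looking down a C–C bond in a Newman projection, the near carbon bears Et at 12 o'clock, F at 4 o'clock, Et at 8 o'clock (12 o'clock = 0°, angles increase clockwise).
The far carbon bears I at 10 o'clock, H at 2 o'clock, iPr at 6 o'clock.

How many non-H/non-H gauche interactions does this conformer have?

4

Non-H gauche pairs: Et(0°)/I(300°); F(120°)/iPr(180°); Et(240°)/I(300°); Et(240°)/iPr(180°) — 4 interactions.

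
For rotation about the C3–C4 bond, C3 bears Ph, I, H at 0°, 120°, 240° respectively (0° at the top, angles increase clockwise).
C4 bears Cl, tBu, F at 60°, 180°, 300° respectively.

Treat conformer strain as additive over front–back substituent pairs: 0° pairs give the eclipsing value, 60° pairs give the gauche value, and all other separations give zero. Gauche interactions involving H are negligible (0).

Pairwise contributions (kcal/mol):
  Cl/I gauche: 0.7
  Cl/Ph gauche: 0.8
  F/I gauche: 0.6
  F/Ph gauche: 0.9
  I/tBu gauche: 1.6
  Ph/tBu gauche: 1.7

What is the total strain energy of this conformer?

4.0 kcal/mol

This conformer (staggered): Ph(0°)/Cl(60°) gauche 0.8; Ph(0°)/F(300°) gauche 0.9; I(120°)/Cl(60°) gauche 0.7; I(120°)/tBu(180°) gauche 1.6 → 4.0 kcal/mol.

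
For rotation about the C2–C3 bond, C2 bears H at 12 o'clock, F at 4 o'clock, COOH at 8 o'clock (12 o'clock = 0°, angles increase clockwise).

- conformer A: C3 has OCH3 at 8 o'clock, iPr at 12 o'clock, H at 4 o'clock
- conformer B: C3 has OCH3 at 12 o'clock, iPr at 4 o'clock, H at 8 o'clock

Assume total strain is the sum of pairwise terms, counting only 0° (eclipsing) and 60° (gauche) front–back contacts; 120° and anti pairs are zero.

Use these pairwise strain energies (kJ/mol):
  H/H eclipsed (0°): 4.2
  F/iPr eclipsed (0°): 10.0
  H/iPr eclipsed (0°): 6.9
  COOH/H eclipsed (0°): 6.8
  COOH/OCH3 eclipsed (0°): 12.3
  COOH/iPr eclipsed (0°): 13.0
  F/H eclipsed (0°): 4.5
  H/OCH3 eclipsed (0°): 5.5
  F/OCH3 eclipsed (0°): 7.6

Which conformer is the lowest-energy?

B

A is eclipsed. H at 0° is eclipsed with iPr at 0° (6.9); F at 120° is eclipsed with H at 120° (4.5); COOH at 240° is eclipsed with OCH3 at 240° (12.3). Total 23.7 kJ/mol.
B is eclipsed. H at 0° is eclipsed with OCH3 at 0° (5.5); F at 120° is eclipsed with iPr at 120° (10.0); COOH at 240° is eclipsed with H at 240° (6.8). Total 22.3 kJ/mol.
B has the lowest total (22.3 kJ/mol).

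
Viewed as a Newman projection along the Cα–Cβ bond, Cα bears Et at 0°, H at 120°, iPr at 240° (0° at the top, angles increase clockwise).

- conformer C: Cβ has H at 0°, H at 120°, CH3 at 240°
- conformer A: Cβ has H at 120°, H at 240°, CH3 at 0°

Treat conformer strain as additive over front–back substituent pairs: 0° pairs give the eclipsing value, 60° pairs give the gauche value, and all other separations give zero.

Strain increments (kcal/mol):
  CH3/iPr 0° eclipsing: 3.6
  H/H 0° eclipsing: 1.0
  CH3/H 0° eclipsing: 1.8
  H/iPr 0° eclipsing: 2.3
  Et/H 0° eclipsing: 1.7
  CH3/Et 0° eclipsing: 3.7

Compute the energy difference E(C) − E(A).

-0.7 kcal/mol

C is eclipsed. Et at 0° is eclipsed with H at 0° (1.7); H at 120° is eclipsed with H at 120° (1.0); iPr at 240° is eclipsed with CH3 at 240° (3.6). Total 6.3 kcal/mol.
A is eclipsed. Et at 0° is eclipsed with CH3 at 0° (3.7); H at 120° is eclipsed with H at 120° (1.0); iPr at 240° is eclipsed with H at 240° (2.3). Total 7.0 kcal/mol.
E(C) − E(A) = 6.3 − 7.0 = -0.7 kcal/mol.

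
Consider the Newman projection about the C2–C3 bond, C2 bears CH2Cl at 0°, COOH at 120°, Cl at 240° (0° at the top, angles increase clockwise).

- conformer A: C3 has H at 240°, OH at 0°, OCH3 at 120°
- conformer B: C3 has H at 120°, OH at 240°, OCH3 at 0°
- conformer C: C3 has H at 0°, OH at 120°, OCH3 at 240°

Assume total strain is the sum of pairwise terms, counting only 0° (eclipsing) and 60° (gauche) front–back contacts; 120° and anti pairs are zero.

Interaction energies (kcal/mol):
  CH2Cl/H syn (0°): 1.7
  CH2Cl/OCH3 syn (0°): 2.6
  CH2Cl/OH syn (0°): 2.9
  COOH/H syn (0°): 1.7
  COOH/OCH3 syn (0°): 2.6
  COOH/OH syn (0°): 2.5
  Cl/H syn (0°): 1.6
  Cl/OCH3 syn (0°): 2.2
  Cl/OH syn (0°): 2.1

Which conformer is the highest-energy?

A

A (eclipsed): CH2Cl–OH eclipsed, COOH–OCH3 eclipsed, Cl–H eclipsed; 2.9 + 2.6 + 1.6 = 7.1 kcal/mol.
B (eclipsed): CH2Cl–OCH3 eclipsed, COOH–H eclipsed, Cl–OH eclipsed; 2.6 + 1.7 + 2.1 = 6.4 kcal/mol.
C (eclipsed): CH2Cl–H eclipsed, COOH–OH eclipsed, Cl–OCH3 eclipsed; 1.7 + 2.5 + 2.2 = 6.4 kcal/mol.
A has the highest total (7.1 kcal/mol).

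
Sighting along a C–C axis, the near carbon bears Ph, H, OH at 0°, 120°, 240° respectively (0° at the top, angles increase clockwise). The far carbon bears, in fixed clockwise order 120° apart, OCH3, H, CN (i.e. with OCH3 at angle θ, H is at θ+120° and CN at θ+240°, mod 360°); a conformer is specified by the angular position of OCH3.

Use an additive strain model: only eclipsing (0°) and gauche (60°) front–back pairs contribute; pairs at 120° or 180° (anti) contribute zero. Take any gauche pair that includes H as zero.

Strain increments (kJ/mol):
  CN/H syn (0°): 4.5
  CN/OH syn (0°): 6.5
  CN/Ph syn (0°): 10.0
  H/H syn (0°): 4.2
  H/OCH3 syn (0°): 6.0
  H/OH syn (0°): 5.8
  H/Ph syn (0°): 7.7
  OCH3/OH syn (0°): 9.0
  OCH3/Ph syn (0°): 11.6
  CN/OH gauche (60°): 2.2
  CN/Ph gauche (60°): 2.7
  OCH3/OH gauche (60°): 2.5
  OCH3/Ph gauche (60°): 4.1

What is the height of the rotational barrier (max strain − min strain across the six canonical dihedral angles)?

17.1 kJ/mol

OCH3 at 0° is eclipsed. Ph at 0° is eclipsed with OCH3 at 0° (11.6); H at 120° is eclipsed with H at 120° (4.2); OH at 240° is eclipsed with CN at 240° (6.5). Total 22.3 kJ/mol.
OCH3 at 60° is staggered. Ph at 0° is gauche with OCH3 at 60° (4.1); Ph at 0° is gauche with CN at 300° (2.7); OH at 240° is gauche with CN at 300° (2.2). Total 9.0 kJ/mol.
OCH3 at 120° is eclipsed. Ph at 0° is eclipsed with CN at 0° (10.0); H at 120° is eclipsed with OCH3 at 120° (6.0); OH at 240° is eclipsed with H at 240° (5.8). Total 21.8 kJ/mol.
OCH3 at 180° is staggered. Ph at 0° is gauche with CN at 60° (2.7); OH at 240° is gauche with OCH3 at 180° (2.5). Total 5.2 kJ/mol.
OCH3 at 240° is eclipsed. Ph at 0° is eclipsed with H at 0° (7.7); H at 120° is eclipsed with CN at 120° (4.5); OH at 240° is eclipsed with OCH3 at 240° (9.0). Total 21.2 kJ/mol.
OCH3 at 300° is staggered. Ph at 0° is gauche with OCH3 at 300° (4.1); OH at 240° is gauche with OCH3 at 300° (2.5); OH at 240° is gauche with CN at 180° (2.2). Total 8.8 kJ/mol.
Max at 0° (22.3 kJ/mol), min at 180° (5.2 kJ/mol); barrier = 17.1 kJ/mol.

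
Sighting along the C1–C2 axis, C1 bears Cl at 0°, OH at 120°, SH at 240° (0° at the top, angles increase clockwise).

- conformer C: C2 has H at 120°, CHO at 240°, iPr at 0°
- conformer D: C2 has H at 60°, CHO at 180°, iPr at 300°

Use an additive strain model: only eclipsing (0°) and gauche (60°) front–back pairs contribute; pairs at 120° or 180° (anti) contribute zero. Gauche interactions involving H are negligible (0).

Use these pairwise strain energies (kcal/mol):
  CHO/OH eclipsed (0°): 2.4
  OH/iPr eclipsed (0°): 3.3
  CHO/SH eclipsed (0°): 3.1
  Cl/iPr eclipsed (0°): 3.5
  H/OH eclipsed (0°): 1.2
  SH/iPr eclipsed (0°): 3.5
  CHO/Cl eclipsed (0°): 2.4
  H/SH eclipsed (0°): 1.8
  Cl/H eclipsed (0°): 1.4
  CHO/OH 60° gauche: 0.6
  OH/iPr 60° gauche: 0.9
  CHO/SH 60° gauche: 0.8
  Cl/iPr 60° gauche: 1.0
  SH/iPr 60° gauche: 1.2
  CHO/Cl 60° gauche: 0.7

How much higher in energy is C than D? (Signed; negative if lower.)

C is eclipsed. Cl at 0° is eclipsed with iPr at 0° (3.5); OH at 120° is eclipsed with H at 120° (1.2); SH at 240° is eclipsed with CHO at 240° (3.1). Total 7.8 kcal/mol.
D is staggered. Cl at 0° is gauche with iPr at 300° (1.0); OH at 120° is gauche with CHO at 180° (0.6); SH at 240° is gauche with CHO at 180° (0.8); SH at 240° is gauche with iPr at 300° (1.2). Total 3.6 kcal/mol.
E(C) − E(D) = 7.8 − 3.6 = +4.2 kcal/mol.

+4.2 kcal/mol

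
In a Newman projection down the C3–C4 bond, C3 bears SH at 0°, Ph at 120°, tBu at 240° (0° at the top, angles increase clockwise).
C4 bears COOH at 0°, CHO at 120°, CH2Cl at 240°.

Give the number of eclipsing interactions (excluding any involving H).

Non-H eclipsing pairs: SH(0°)/COOH(0°); Ph(120°)/CHO(120°); tBu(240°)/CH2Cl(240°) — 3 interactions.

3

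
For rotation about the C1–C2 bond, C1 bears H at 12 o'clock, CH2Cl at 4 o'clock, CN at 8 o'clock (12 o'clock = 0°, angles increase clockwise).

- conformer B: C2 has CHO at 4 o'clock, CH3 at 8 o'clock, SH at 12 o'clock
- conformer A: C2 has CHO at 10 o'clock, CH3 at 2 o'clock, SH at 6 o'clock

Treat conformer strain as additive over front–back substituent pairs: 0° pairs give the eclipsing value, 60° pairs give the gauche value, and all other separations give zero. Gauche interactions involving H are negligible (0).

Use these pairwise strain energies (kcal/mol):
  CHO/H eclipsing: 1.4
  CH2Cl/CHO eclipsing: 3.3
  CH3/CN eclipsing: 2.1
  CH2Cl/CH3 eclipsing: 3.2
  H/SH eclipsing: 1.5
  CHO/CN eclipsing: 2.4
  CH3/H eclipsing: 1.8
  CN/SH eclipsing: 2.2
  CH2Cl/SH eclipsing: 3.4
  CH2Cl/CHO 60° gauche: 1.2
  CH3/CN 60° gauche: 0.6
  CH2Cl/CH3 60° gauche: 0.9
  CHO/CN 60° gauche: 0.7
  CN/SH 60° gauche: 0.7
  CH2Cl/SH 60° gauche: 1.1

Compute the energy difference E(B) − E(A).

+3.5 kcal/mol

B is eclipsed. H at 0° is eclipsed with SH at 0° (1.5); CH2Cl at 120° is eclipsed with CHO at 120° (3.3); CN at 240° is eclipsed with CH3 at 240° (2.1). Total 6.9 kcal/mol.
A is staggered. CH2Cl at 120° is gauche with CH3 at 60° (0.9); CH2Cl at 120° is gauche with SH at 180° (1.1); CN at 240° is gauche with CHO at 300° (0.7); CN at 240° is gauche with SH at 180° (0.7). Total 3.4 kcal/mol.
E(B) − E(A) = 6.9 − 3.4 = +3.5 kcal/mol.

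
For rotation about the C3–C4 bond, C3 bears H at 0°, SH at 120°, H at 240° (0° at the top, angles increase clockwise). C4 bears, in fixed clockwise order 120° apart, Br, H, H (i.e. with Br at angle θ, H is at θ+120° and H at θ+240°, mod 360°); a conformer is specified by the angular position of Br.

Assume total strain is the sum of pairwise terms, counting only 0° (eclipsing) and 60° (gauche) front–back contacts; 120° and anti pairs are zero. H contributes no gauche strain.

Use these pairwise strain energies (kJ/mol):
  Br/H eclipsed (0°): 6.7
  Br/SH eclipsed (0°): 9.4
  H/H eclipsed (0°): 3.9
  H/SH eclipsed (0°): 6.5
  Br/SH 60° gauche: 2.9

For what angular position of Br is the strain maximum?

120°

Br at 0° (eclipsed): H–Br eclipsed, SH–H eclipsed, H–H eclipsed; 6.7 + 6.5 + 3.9 = 17.1 kJ/mol.
Br at 60° (staggered): SH–Br gauche; 2.9 = 2.9 kJ/mol.
Br at 120° (eclipsed): H–H eclipsed, SH–Br eclipsed, H–H eclipsed; 3.9 + 9.4 + 3.9 = 17.2 kJ/mol.
Br at 180° (staggered): SH–Br gauche; 2.9 = 2.9 kJ/mol.
Br at 240° (eclipsed): H–H eclipsed, SH–H eclipsed, H–Br eclipsed; 3.9 + 6.5 + 6.7 = 17.1 kJ/mol.
Br at 300° (staggered): no non-H gauche contacts → 0.0 kJ/mol.
The maximum (17.2 kJ/mol) occurs with Br at 120°.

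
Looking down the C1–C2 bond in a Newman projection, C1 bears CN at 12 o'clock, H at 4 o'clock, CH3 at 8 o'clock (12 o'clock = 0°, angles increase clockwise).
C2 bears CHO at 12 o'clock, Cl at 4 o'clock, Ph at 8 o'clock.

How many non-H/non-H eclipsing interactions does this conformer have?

2

Non-H eclipsing pairs: CN(0°)/CHO(0°); CH3(240°)/Ph(240°) — 2 interactions.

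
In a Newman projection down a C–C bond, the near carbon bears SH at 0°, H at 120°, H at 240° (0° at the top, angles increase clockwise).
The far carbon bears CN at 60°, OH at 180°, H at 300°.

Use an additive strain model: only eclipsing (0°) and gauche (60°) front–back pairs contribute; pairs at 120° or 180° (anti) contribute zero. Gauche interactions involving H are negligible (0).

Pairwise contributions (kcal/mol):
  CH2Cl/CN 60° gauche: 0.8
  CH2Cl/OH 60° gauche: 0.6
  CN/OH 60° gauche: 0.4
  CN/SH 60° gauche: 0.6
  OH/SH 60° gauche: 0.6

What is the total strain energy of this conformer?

This conformer (staggered): SH–CN gauche; 0.6 = 0.6 kcal/mol.

0.6 kcal/mol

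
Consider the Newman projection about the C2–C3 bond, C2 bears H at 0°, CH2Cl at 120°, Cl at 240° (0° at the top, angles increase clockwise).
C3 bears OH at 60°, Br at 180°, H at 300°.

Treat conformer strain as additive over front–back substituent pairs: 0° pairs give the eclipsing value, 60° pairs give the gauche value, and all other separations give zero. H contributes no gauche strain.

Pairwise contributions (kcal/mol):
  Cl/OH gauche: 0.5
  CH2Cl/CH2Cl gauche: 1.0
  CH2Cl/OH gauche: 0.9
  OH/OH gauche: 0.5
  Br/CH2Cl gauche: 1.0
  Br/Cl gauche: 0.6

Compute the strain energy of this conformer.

2.5 kcal/mol

This conformer (staggered): CH2Cl(120°)/OH(60°) gauche 0.9; CH2Cl(120°)/Br(180°) gauche 1.0; Cl(240°)/Br(180°) gauche 0.6 → 2.5 kcal/mol.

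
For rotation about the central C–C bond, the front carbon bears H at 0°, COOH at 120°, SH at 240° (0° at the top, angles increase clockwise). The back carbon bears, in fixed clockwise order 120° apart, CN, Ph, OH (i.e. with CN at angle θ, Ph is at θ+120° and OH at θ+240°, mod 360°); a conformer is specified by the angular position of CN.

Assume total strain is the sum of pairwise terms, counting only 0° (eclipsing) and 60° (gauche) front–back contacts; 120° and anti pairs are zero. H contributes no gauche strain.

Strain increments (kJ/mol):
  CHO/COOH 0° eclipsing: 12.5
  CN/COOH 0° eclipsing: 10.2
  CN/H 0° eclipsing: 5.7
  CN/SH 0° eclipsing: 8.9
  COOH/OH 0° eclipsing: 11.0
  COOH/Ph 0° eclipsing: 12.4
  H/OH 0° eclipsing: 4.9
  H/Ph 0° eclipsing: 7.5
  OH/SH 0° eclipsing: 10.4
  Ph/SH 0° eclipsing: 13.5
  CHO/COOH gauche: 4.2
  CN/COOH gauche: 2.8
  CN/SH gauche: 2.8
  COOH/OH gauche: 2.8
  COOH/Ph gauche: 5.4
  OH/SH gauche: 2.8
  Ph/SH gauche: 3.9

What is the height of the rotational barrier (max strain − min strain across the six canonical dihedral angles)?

16.3 kJ/mol

CN at 0° (eclipsed): H–CN eclipsed, COOH–Ph eclipsed, SH–OH eclipsed; 5.7 + 12.4 + 10.4 = 28.5 kJ/mol.
CN at 60° (staggered): COOH–CN gauche, COOH–Ph gauche, SH–Ph gauche, SH–OH gauche; 2.8 + 5.4 + 3.9 + 2.8 = 14.9 kJ/mol.
CN at 120° (eclipsed): H–OH eclipsed, COOH–CN eclipsed, SH–Ph eclipsed; 4.9 + 10.2 + 13.5 = 28.6 kJ/mol.
CN at 180° (staggered): COOH–CN gauche, COOH–OH gauche, SH–CN gauche, SH–Ph gauche; 2.8 + 2.8 + 2.8 + 3.9 = 12.3 kJ/mol.
CN at 240° (eclipsed): H–Ph eclipsed, COOH–OH eclipsed, SH–CN eclipsed; 7.5 + 11.0 + 8.9 = 27.4 kJ/mol.
CN at 300° (staggered): COOH–Ph gauche, COOH–OH gauche, SH–CN gauche, SH–OH gauche; 5.4 + 2.8 + 2.8 + 2.8 = 13.8 kJ/mol.
Max at 120° (28.6 kJ/mol), min at 180° (12.3 kJ/mol); barrier = 16.3 kJ/mol.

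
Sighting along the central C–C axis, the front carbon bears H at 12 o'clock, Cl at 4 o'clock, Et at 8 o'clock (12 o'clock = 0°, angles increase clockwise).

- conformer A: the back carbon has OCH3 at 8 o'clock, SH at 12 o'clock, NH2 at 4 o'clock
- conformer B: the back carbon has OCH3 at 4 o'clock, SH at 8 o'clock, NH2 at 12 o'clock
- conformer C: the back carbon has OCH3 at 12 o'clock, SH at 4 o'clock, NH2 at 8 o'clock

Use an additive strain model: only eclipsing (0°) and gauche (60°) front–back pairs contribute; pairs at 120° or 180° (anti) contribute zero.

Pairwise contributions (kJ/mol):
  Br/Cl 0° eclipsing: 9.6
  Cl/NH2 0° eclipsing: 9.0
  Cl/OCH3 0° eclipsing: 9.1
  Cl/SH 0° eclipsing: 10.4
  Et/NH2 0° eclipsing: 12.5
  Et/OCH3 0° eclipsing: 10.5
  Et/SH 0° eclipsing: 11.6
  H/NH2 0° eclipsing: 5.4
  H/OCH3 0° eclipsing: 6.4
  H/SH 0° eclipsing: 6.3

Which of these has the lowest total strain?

A

A (eclipsed): H(0°)/SH(0°) eclipsed 6.3; Cl(120°)/NH2(120°) eclipsed 9.0; Et(240°)/OCH3(240°) eclipsed 10.5 → 25.8 kJ/mol.
B (eclipsed): H(0°)/NH2(0°) eclipsed 5.4; Cl(120°)/OCH3(120°) eclipsed 9.1; Et(240°)/SH(240°) eclipsed 11.6 → 26.1 kJ/mol.
C (eclipsed): H(0°)/OCH3(0°) eclipsed 6.4; Cl(120°)/SH(120°) eclipsed 10.4; Et(240°)/NH2(240°) eclipsed 12.5 → 29.3 kJ/mol.
A has the lowest total (25.8 kJ/mol).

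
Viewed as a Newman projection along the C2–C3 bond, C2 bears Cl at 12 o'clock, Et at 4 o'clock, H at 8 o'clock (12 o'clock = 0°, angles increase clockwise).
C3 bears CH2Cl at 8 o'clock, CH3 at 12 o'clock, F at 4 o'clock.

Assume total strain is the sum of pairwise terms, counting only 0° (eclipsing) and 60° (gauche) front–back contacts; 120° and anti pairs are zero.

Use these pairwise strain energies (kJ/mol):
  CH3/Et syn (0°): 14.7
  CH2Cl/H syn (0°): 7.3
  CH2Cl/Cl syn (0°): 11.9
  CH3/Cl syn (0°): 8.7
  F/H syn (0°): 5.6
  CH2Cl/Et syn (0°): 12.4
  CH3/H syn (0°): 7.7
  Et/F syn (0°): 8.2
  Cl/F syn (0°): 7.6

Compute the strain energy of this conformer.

This conformer (eclipsed): Cl(0°)/CH3(0°) eclipsed 8.7; Et(120°)/F(120°) eclipsed 8.2; H(240°)/CH2Cl(240°) eclipsed 7.3 → 24.2 kJ/mol.

24.2 kJ/mol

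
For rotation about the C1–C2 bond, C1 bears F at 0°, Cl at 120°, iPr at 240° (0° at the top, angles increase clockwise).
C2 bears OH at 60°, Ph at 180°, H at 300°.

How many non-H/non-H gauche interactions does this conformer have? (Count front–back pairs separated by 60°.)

Non-H gauche pairs: F(0°)/OH(60°); Cl(120°)/OH(60°); Cl(120°)/Ph(180°); iPr(240°)/Ph(180°) — 4 interactions.

4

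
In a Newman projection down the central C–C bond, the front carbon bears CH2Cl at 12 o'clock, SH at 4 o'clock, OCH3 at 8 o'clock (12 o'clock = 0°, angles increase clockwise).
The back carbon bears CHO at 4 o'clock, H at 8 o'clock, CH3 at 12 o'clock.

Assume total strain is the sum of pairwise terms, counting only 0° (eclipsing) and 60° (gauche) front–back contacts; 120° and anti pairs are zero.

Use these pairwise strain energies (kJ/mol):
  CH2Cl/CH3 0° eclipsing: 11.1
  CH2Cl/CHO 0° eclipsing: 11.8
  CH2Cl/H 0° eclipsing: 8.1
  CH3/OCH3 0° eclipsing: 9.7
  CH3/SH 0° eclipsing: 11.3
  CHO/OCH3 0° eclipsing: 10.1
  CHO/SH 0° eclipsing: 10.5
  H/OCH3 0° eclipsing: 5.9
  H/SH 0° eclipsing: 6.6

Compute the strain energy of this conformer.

27.5 kJ/mol

This conformer (eclipsed): CH2Cl–CH3 eclipsed, SH–CHO eclipsed, OCH3–H eclipsed; 11.1 + 10.5 + 5.9 = 27.5 kJ/mol.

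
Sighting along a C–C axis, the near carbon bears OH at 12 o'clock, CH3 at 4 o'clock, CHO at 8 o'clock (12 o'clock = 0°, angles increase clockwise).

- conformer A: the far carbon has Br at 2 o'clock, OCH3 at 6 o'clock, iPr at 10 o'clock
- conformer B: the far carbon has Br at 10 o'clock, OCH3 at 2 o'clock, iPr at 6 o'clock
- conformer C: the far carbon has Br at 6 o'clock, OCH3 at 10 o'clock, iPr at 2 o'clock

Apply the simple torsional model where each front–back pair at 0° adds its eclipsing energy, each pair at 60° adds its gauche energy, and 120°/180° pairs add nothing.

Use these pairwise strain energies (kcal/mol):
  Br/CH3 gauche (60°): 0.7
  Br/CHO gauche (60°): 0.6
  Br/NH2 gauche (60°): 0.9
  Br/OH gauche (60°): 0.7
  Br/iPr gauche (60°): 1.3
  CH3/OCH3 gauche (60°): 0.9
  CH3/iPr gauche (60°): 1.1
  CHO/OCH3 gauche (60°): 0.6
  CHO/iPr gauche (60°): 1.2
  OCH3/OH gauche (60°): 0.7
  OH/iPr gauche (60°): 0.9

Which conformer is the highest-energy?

A (staggered): OH(0°)/Br(60°) gauche 0.7; OH(0°)/iPr(300°) gauche 0.9; CH3(120°)/Br(60°) gauche 0.7; CH3(120°)/OCH3(180°) gauche 0.9; CHO(240°)/OCH3(180°) gauche 0.6; CHO(240°)/iPr(300°) gauche 1.2 → 5.0 kcal/mol.
B (staggered): OH(0°)/Br(300°) gauche 0.7; OH(0°)/OCH3(60°) gauche 0.7; CH3(120°)/OCH3(60°) gauche 0.9; CH3(120°)/iPr(180°) gauche 1.1; CHO(240°)/Br(300°) gauche 0.6; CHO(240°)/iPr(180°) gauche 1.2 → 5.2 kcal/mol.
C (staggered): OH(0°)/OCH3(300°) gauche 0.7; OH(0°)/iPr(60°) gauche 0.9; CH3(120°)/Br(180°) gauche 0.7; CH3(120°)/iPr(60°) gauche 1.1; CHO(240°)/Br(180°) gauche 0.6; CHO(240°)/OCH3(300°) gauche 0.6 → 4.6 kcal/mol.
B has the highest total (5.2 kcal/mol).

B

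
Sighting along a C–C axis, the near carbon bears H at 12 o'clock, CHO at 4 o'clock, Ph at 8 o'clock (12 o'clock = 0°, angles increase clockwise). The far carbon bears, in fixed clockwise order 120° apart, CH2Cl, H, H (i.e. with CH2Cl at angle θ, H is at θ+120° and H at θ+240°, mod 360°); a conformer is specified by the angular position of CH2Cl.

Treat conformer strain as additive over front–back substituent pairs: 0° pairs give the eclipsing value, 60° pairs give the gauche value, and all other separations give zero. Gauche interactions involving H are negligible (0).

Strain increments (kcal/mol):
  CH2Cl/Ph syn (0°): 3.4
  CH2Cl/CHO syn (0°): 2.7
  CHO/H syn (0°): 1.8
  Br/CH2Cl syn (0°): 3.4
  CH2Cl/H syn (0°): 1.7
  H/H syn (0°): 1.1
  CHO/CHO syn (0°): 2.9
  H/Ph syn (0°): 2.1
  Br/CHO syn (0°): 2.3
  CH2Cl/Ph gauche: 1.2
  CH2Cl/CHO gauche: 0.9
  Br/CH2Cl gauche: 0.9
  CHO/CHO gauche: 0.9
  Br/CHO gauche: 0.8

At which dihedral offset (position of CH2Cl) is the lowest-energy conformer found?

60°

CH2Cl at 0° (eclipsed): H–CH2Cl eclipsed, CHO–H eclipsed, Ph–H eclipsed; 1.7 + 1.8 + 2.1 = 5.6 kcal/mol.
CH2Cl at 60° (staggered): CHO–CH2Cl gauche; 0.9 = 0.9 kcal/mol.
CH2Cl at 120° (eclipsed): H–H eclipsed, CHO–CH2Cl eclipsed, Ph–H eclipsed; 1.1 + 2.7 + 2.1 = 5.9 kcal/mol.
CH2Cl at 180° (staggered): CHO–CH2Cl gauche, Ph–CH2Cl gauche; 0.9 + 1.2 = 2.1 kcal/mol.
CH2Cl at 240° (eclipsed): H–H eclipsed, CHO–H eclipsed, Ph–CH2Cl eclipsed; 1.1 + 1.8 + 3.4 = 6.3 kcal/mol.
CH2Cl at 300° (staggered): Ph–CH2Cl gauche; 1.2 = 1.2 kcal/mol.
The minimum (0.9 kcal/mol) occurs with CH2Cl at 60°.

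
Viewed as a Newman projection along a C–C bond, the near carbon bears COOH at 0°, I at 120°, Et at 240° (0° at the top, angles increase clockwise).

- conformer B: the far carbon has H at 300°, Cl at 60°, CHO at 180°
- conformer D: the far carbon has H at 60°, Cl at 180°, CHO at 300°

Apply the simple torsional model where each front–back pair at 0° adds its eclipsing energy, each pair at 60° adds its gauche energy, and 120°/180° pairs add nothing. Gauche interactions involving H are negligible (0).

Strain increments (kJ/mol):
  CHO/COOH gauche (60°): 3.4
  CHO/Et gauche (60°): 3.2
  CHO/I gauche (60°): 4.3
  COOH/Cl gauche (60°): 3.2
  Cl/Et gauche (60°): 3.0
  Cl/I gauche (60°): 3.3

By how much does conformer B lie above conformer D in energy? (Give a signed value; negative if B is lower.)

+1.1 kJ/mol

B (staggered): COOH(0°)/Cl(60°) gauche 3.2; I(120°)/Cl(60°) gauche 3.3; I(120°)/CHO(180°) gauche 4.3; Et(240°)/CHO(180°) gauche 3.2 → 14.0 kJ/mol.
D (staggered): COOH(0°)/CHO(300°) gauche 3.4; I(120°)/Cl(180°) gauche 3.3; Et(240°)/Cl(180°) gauche 3.0; Et(240°)/CHO(300°) gauche 3.2 → 12.9 kJ/mol.
E(B) − E(D) = 14.0 − 12.9 = +1.1 kJ/mol.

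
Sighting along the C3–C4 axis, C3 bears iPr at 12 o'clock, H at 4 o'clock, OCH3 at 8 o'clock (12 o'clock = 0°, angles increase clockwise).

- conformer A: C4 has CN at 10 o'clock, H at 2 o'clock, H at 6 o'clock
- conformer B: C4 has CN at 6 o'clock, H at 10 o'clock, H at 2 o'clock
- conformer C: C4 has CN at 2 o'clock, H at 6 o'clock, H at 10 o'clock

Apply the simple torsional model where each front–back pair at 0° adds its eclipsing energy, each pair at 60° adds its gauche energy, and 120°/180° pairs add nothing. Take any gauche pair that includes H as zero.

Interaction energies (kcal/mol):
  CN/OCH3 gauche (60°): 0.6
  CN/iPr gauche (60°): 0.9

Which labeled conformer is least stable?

A (staggered): iPr(0°)/CN(300°) gauche 0.9; OCH3(240°)/CN(300°) gauche 0.6 → 1.5 kcal/mol.
B (staggered): OCH3(240°)/CN(180°) gauche 0.6 → 0.6 kcal/mol.
C (staggered): iPr(0°)/CN(60°) gauche 0.9 → 0.9 kcal/mol.
A has the highest total (1.5 kcal/mol).

A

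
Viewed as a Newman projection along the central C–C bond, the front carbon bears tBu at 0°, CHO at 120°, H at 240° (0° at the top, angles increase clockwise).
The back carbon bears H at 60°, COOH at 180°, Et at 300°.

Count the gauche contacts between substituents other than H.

2

Non-H gauche pairs: tBu(0°)/Et(300°); CHO(120°)/COOH(180°) — 2 interactions.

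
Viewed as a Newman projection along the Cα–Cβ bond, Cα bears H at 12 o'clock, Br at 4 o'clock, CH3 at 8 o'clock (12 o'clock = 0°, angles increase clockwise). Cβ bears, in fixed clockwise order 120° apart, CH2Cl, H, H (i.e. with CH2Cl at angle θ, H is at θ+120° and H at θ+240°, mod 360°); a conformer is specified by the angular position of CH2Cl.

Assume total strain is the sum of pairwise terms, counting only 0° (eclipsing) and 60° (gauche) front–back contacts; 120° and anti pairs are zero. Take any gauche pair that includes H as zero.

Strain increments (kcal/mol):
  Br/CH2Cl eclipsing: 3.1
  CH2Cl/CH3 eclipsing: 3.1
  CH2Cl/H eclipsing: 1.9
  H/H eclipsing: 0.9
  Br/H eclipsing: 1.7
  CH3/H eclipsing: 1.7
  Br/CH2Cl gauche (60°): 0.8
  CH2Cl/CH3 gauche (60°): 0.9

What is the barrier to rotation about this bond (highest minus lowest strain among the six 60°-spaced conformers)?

CH2Cl at 0° (eclipsed): H(0°)/CH2Cl(0°) eclipsed 1.9; Br(120°)/H(120°) eclipsed 1.7; CH3(240°)/H(240°) eclipsed 1.7 → 5.3 kcal/mol.
CH2Cl at 60° (staggered): Br(120°)/CH2Cl(60°) gauche 0.8 → 0.8 kcal/mol.
CH2Cl at 120° (eclipsed): H(0°)/H(0°) eclipsed 0.9; Br(120°)/CH2Cl(120°) eclipsed 3.1; CH3(240°)/H(240°) eclipsed 1.7 → 5.7 kcal/mol.
CH2Cl at 180° (staggered): Br(120°)/CH2Cl(180°) gauche 0.8; CH3(240°)/CH2Cl(180°) gauche 0.9 → 1.7 kcal/mol.
CH2Cl at 240° (eclipsed): H(0°)/H(0°) eclipsed 0.9; Br(120°)/H(120°) eclipsed 1.7; CH3(240°)/CH2Cl(240°) eclipsed 3.1 → 5.7 kcal/mol.
CH2Cl at 300° (staggered): CH3(240°)/CH2Cl(300°) gauche 0.9 → 0.9 kcal/mol.
Max at 120° (5.7 kcal/mol), min at 60° (0.8 kcal/mol); barrier = 4.9 kcal/mol.

4.9 kcal/mol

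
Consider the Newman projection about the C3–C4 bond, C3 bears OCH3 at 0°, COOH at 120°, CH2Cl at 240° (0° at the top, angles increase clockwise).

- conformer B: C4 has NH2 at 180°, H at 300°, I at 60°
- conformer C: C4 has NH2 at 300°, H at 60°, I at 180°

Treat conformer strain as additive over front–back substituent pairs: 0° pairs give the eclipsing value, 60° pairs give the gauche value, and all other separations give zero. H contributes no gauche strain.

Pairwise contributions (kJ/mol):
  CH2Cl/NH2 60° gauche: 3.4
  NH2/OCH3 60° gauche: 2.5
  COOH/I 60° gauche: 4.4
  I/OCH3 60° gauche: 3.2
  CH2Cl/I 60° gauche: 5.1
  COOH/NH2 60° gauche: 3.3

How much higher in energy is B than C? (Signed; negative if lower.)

-1.1 kJ/mol

B (staggered): OCH3(0°)/I(60°) gauche 3.2; COOH(120°)/NH2(180°) gauche 3.3; COOH(120°)/I(60°) gauche 4.4; CH2Cl(240°)/NH2(180°) gauche 3.4 → 14.3 kJ/mol.
C (staggered): OCH3(0°)/NH2(300°) gauche 2.5; COOH(120°)/I(180°) gauche 4.4; CH2Cl(240°)/NH2(300°) gauche 3.4; CH2Cl(240°)/I(180°) gauche 5.1 → 15.4 kJ/mol.
E(B) − E(C) = 14.3 − 15.4 = -1.1 kJ/mol.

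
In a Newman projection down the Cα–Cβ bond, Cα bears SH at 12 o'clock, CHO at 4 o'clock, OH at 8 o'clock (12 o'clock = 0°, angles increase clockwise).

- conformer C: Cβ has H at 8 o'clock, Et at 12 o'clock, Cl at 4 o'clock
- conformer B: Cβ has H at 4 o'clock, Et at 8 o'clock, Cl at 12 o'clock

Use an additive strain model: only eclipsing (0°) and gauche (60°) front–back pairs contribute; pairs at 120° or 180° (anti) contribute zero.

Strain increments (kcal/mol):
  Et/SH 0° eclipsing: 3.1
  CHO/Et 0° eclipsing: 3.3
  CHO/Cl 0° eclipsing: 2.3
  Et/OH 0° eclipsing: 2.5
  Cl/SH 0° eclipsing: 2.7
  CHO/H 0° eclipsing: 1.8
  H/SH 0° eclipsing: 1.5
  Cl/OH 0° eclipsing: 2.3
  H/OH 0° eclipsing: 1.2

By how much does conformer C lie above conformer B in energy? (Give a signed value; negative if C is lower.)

C (eclipsed): SH–Et eclipsed, CHO–Cl eclipsed, OH–H eclipsed; 3.1 + 2.3 + 1.2 = 6.6 kcal/mol.
B (eclipsed): SH–Cl eclipsed, CHO–H eclipsed, OH–Et eclipsed; 2.7 + 1.8 + 2.5 = 7.0 kcal/mol.
E(C) − E(B) = 6.6 − 7.0 = -0.4 kcal/mol.

-0.4 kcal/mol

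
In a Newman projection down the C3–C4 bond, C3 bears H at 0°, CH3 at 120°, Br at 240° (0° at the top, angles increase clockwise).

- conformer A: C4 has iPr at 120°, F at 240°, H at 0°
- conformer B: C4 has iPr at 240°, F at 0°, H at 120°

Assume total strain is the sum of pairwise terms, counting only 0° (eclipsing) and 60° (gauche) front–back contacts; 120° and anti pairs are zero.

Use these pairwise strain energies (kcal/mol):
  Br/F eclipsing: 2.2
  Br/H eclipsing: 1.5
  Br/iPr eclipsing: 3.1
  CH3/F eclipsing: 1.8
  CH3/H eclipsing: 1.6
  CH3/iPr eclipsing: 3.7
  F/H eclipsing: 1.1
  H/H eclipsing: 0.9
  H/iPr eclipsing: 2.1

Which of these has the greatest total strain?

A

A (eclipsed): H(0°)/H(0°) eclipsed 0.9; CH3(120°)/iPr(120°) eclipsed 3.7; Br(240°)/F(240°) eclipsed 2.2 → 6.8 kcal/mol.
B (eclipsed): H(0°)/F(0°) eclipsed 1.1; CH3(120°)/H(120°) eclipsed 1.6; Br(240°)/iPr(240°) eclipsed 3.1 → 5.8 kcal/mol.
A has the highest total (6.8 kcal/mol).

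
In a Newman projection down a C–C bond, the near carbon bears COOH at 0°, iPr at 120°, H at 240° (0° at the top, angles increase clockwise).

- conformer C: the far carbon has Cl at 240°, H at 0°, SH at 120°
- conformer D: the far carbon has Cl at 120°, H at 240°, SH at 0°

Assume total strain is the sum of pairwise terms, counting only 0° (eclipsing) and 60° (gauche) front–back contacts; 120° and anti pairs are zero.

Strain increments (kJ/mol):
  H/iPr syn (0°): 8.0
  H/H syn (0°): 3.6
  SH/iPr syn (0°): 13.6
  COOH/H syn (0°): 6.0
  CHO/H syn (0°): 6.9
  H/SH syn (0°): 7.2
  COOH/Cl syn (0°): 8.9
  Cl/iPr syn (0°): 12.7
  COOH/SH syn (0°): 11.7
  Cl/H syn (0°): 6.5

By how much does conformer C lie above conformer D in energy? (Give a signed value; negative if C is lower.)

-1.9 kJ/mol

C (eclipsed): COOH(0°)/H(0°) eclipsed 6.0; iPr(120°)/SH(120°) eclipsed 13.6; H(240°)/Cl(240°) eclipsed 6.5 → 26.1 kJ/mol.
D (eclipsed): COOH(0°)/SH(0°) eclipsed 11.7; iPr(120°)/Cl(120°) eclipsed 12.7; H(240°)/H(240°) eclipsed 3.6 → 28.0 kJ/mol.
E(C) − E(D) = 26.1 − 28.0 = -1.9 kJ/mol.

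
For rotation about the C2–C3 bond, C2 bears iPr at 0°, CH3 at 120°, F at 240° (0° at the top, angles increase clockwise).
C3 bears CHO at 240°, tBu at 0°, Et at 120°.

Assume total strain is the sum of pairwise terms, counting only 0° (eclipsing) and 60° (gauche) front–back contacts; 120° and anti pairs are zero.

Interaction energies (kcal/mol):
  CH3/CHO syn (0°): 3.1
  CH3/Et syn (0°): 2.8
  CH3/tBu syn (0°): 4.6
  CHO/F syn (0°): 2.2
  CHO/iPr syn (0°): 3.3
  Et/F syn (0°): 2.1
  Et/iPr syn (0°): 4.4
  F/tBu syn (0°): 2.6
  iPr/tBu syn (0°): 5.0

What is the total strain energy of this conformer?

This conformer is eclipsed. iPr at 0° is eclipsed with tBu at 0° (5.0); CH3 at 120° is eclipsed with Et at 120° (2.8); F at 240° is eclipsed with CHO at 240° (2.2). Total 10.0 kcal/mol.

10.0 kcal/mol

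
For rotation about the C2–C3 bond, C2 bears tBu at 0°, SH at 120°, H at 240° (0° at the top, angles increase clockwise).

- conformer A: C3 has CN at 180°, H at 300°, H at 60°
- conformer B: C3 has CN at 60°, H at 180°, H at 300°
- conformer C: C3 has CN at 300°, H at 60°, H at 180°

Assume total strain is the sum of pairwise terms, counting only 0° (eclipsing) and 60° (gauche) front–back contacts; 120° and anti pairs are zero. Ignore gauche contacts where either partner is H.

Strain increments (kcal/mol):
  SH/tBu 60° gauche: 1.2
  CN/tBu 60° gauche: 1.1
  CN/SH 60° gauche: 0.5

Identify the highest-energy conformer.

A (staggered): SH(120°)/CN(180°) gauche 0.5 → 0.5 kcal/mol.
B (staggered): tBu(0°)/CN(60°) gauche 1.1; SH(120°)/CN(60°) gauche 0.5 → 1.6 kcal/mol.
C (staggered): tBu(0°)/CN(300°) gauche 1.1 → 1.1 kcal/mol.
B has the highest total (1.6 kcal/mol).

B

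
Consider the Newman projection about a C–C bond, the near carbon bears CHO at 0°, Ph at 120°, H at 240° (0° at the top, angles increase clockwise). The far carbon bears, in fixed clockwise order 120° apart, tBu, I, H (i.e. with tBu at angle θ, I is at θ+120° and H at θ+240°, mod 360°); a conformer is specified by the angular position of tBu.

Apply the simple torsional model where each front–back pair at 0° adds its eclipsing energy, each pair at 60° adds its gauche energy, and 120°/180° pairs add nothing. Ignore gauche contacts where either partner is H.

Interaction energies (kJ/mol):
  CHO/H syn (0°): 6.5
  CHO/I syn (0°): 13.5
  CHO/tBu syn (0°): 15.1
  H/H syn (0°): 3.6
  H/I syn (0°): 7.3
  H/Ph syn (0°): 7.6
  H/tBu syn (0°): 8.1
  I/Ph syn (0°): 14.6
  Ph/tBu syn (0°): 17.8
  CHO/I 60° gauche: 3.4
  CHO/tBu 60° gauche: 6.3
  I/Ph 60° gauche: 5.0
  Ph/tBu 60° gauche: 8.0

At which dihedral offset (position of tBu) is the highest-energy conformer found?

tBu at 0° (eclipsed): CHO–tBu eclipsed, Ph–I eclipsed, H–H eclipsed; 15.1 + 14.6 + 3.6 = 33.3 kJ/mol.
tBu at 60° (staggered): CHO–tBu gauche, Ph–tBu gauche, Ph–I gauche; 6.3 + 8.0 + 5.0 = 19.3 kJ/mol.
tBu at 120° (eclipsed): CHO–H eclipsed, Ph–tBu eclipsed, H–I eclipsed; 6.5 + 17.8 + 7.3 = 31.6 kJ/mol.
tBu at 180° (staggered): CHO–I gauche, Ph–tBu gauche; 3.4 + 8.0 = 11.4 kJ/mol.
tBu at 240° (eclipsed): CHO–I eclipsed, Ph–H eclipsed, H–tBu eclipsed; 13.5 + 7.6 + 8.1 = 29.2 kJ/mol.
tBu at 300° (staggered): CHO–tBu gauche, CHO–I gauche, Ph–I gauche; 6.3 + 3.4 + 5.0 = 14.7 kJ/mol.
The maximum (33.3 kJ/mol) occurs with tBu at 0°.

0°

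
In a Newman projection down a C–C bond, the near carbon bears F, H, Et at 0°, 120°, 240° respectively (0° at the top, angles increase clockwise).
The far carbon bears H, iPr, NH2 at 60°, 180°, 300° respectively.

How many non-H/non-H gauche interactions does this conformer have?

3

Non-H gauche pairs: F(0°)/NH2(300°); Et(240°)/iPr(180°); Et(240°)/NH2(300°) — 3 interactions.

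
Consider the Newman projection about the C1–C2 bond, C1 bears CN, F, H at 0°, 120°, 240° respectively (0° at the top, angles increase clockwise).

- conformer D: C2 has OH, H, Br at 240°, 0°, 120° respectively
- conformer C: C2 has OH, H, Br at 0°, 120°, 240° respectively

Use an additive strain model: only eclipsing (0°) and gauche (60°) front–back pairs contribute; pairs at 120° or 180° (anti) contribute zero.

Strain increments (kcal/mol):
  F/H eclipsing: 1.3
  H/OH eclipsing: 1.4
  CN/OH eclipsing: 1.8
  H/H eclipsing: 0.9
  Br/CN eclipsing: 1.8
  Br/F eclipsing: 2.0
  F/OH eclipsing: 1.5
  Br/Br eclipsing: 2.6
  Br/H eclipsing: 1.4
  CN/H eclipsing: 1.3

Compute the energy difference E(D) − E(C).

D (eclipsed): CN(0°)/H(0°) eclipsed 1.3; F(120°)/Br(120°) eclipsed 2.0; H(240°)/OH(240°) eclipsed 1.4 → 4.7 kcal/mol.
C (eclipsed): CN(0°)/OH(0°) eclipsed 1.8; F(120°)/H(120°) eclipsed 1.3; H(240°)/Br(240°) eclipsed 1.4 → 4.5 kcal/mol.
E(D) − E(C) = 4.7 − 4.5 = +0.2 kcal/mol.

+0.2 kcal/mol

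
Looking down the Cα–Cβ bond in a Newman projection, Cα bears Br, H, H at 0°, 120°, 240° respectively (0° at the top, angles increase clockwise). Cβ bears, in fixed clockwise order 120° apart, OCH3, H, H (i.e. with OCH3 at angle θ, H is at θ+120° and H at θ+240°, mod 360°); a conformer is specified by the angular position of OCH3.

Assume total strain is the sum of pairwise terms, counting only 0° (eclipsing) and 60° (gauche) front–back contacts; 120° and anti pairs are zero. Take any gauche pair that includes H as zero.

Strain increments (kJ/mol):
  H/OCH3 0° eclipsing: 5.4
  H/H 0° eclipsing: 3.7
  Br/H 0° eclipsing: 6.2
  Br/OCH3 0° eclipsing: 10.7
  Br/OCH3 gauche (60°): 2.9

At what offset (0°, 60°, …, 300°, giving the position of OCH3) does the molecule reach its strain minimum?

180°

OCH3 at 0° (eclipsed): Br(0°)/OCH3(0°) eclipsed 10.7; H(120°)/H(120°) eclipsed 3.7; H(240°)/H(240°) eclipsed 3.7 → 18.1 kJ/mol.
OCH3 at 60° (staggered): Br(0°)/OCH3(60°) gauche 2.9 → 2.9 kJ/mol.
OCH3 at 120° (eclipsed): Br(0°)/H(0°) eclipsed 6.2; H(120°)/OCH3(120°) eclipsed 5.4; H(240°)/H(240°) eclipsed 3.7 → 15.3 kJ/mol.
OCH3 at 180° (staggered): no non-H gauche contacts → 0.0 kJ/mol.
OCH3 at 240° (eclipsed): Br(0°)/H(0°) eclipsed 6.2; H(120°)/H(120°) eclipsed 3.7; H(240°)/OCH3(240°) eclipsed 5.4 → 15.3 kJ/mol.
OCH3 at 300° (staggered): Br(0°)/OCH3(300°) gauche 2.9 → 2.9 kJ/mol.
The minimum (0.0 kJ/mol) occurs with OCH3 at 180°.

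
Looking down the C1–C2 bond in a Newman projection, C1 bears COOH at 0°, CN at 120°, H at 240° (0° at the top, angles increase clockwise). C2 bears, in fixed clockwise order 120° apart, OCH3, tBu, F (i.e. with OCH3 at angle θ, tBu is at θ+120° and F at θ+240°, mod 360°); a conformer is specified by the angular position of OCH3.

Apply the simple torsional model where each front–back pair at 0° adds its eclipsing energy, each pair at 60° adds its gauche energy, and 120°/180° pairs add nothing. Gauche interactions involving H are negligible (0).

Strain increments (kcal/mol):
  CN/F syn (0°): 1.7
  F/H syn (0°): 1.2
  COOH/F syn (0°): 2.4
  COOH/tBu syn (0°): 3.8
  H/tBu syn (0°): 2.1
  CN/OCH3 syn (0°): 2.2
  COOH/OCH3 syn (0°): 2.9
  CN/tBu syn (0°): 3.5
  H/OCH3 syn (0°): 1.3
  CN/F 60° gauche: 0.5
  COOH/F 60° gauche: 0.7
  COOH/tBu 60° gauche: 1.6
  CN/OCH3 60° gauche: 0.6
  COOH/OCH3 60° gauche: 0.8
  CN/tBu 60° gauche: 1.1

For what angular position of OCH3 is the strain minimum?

60°

OCH3 at 0° (eclipsed): COOH(0°)/OCH3(0°) eclipsed 2.9; CN(120°)/tBu(120°) eclipsed 3.5; H(240°)/F(240°) eclipsed 1.2 → 7.6 kcal/mol.
OCH3 at 60° (staggered): COOH(0°)/OCH3(60°) gauche 0.8; COOH(0°)/F(300°) gauche 0.7; CN(120°)/OCH3(60°) gauche 0.6; CN(120°)/tBu(180°) gauche 1.1 → 3.2 kcal/mol.
OCH3 at 120° (eclipsed): COOH(0°)/F(0°) eclipsed 2.4; CN(120°)/OCH3(120°) eclipsed 2.2; H(240°)/tBu(240°) eclipsed 2.1 → 6.7 kcal/mol.
OCH3 at 180° (staggered): COOH(0°)/tBu(300°) gauche 1.6; COOH(0°)/F(60°) gauche 0.7; CN(120°)/OCH3(180°) gauche 0.6; CN(120°)/F(60°) gauche 0.5 → 3.4 kcal/mol.
OCH3 at 240° (eclipsed): COOH(0°)/tBu(0°) eclipsed 3.8; CN(120°)/F(120°) eclipsed 1.7; H(240°)/OCH3(240°) eclipsed 1.3 → 6.8 kcal/mol.
OCH3 at 300° (staggered): COOH(0°)/OCH3(300°) gauche 0.8; COOH(0°)/tBu(60°) gauche 1.6; CN(120°)/tBu(60°) gauche 1.1; CN(120°)/F(180°) gauche 0.5 → 4.0 kcal/mol.
The minimum (3.2 kcal/mol) occurs with OCH3 at 60°.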